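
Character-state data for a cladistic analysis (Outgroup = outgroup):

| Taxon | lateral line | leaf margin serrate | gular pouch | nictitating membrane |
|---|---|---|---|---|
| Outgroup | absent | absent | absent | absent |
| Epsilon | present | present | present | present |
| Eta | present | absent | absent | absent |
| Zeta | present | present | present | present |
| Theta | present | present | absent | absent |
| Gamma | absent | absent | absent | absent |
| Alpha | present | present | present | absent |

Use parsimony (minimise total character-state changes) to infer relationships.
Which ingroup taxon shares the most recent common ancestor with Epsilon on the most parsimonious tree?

Zeta

The outgroup has state 'absent' for every character, so 'present' is the derived state throughout.
lateral line: derived state 'present' in Alpha, Epsilon, Eta, Theta, and Zeta only — synapomorphy for {Alpha, Epsilon, Eta, Theta, Zeta}.
leaf margin serrate: derived state 'present' in Alpha, Epsilon, Theta, and Zeta only — synapomorphy for {Alpha, Epsilon, Theta, Zeta}.
Only Alpha, Epsilon, and Zeta show the derived state 'present' for gular pouch, supporting them as a clade.
nictitating membrane (derived state 'present') is shared by Epsilon and Zeta — a synapomorphy uniting that clade.
Most parsimonious ingroup topology: (((((Epsilon,Zeta),Alpha),Theta),Eta),Gamma).
Epsilon and Zeta form a cherry on this tree, so they are sister taxa.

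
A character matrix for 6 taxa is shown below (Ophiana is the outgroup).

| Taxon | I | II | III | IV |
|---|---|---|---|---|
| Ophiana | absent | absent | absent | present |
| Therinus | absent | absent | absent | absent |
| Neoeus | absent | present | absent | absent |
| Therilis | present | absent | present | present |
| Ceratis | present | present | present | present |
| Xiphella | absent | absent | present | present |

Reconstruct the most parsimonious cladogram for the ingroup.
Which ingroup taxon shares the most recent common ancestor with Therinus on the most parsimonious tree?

Character polarity is set by the outgroup: the derived state is whichever differs from the outgroup's state, so for IV the derived state is 'absent', and for the remaining characters it is 'present'.
I (derived state 'present') is shared by Ceratis and Therilis — a synapomorphy uniting that clade.
II (state 'present') occurs in Ceratis and Neoeus but conflicts with the nesting implied by the other characters — most parsimoniously interpreted as homoplasy.
III (derived state 'present') is shared by Ceratis, Therilis, and Xiphella — a synapomorphy uniting that clade.
Only Neoeus and Therinus show the derived state 'absent' for IV, supporting them as a clade.
Most parsimonious ingroup topology: (((Therilis,Ceratis),Xiphella),(Neoeus,Therinus)).
Therinus and Neoeus form a cherry on this tree, so they are sister taxa.

Neoeus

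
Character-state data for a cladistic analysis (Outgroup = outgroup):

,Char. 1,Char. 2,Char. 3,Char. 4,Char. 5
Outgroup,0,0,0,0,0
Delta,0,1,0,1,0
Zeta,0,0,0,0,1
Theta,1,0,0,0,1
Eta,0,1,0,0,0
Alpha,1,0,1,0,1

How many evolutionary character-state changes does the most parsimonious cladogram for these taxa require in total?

The outgroup has state '0' for every character, so '1' is the derived state throughout.
Char. 1: derived state '1' in Alpha and Theta only — synapomorphy for {Alpha, Theta}.
Only Delta and Eta show the derived state '1' for Char. 2, supporting them as a clade.
Char. 3: derived state '1' in Alpha only — an autapomorphy, so it tells us nothing about relationships among taxa.
Char. 4 (derived state '1') is unique to Delta (autapomorphy; uninformative for grouping).
Only Alpha, Theta, and Zeta show the derived state '1' for Char. 5, supporting them as a clade.
Most parsimonious ingroup topology: ((Delta,Eta),(Zeta,(Theta,Alpha))).
Changes per character on this tree: Char. 1: 1; Char. 2: 1; Char. 3: 1; Char. 4: 1; Char. 5: 1.
Total = 5.

5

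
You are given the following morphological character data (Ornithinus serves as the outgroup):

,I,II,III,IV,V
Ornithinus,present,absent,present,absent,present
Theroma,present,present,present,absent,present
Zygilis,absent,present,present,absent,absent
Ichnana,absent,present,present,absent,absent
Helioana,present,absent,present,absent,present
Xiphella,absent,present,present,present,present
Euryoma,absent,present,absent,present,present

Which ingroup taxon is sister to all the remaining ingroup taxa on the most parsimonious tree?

Helioana

Character polarity is set by the outgroup: the derived state is whichever differs from the outgroup's state, so for I, III, V the derived state is 'absent', and for the remaining characters it is 'present'.
I: derived state 'absent' in Euryoma, Ichnana, Xiphella, and Zygilis only — synapomorphy for {Euryoma, Ichnana, Xiphella, Zygilis}.
Only Euryoma, Ichnana, Theroma, Xiphella, and Zygilis show the derived state 'present' for II, supporting them as a clade.
III: derived state 'absent' in Euryoma only — an autapomorphy, so it tells us nothing about relationships among taxa.
IV: derived state 'present' in Euryoma and Xiphella only — synapomorphy for {Euryoma, Xiphella}.
V (derived state 'absent') is shared by Ichnana and Zygilis — a synapomorphy uniting that clade.
Most parsimonious ingroup topology: ((Theroma,((Zygilis,Ichnana),(Xiphella,Euryoma))),Helioana).
Helioana is sister to the clade containing all other ingroup taxa, so it is the earliest-diverging (most basal) ingroup lineage.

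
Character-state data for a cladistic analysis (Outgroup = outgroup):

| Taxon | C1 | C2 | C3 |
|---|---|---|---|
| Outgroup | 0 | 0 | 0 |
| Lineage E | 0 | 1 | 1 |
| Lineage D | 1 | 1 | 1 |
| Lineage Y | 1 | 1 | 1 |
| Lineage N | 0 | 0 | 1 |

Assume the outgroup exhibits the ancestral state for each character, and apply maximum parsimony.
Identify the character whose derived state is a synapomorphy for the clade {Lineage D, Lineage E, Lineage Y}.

C2

The outgroup has state '0' for every character, so '1' is the derived state throughout.
Only Lineage D and Lineage Y show the derived state '1' for C1, supporting them as a clade.
Only Lineage D, Lineage E, and Lineage Y show the derived state '1' for C2, supporting them as a clade.
All ingroup taxa share the derived state '1' for C3; it defines the ingroup but does not resolve relationships within it.
Most parsimonious ingroup topology: ((Lineage E,(Lineage D,Lineage Y)),Lineage N).
The clade {Lineage D, Lineage E, Lineage Y} is supported by C2: its derived state '1' occurs in exactly those taxa and in no other taxon (including the outgroup).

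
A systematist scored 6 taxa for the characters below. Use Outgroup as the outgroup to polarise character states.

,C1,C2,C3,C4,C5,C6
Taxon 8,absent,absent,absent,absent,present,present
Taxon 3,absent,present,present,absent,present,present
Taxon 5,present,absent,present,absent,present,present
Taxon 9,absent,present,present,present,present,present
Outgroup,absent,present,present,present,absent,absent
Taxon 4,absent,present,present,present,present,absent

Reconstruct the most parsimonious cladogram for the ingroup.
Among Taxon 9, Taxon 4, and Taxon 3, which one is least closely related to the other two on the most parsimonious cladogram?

Taxon 4

Character polarity is set by the outgroup: the derived state is whichever differs from the outgroup's state, so for C2, C3, C4 the derived state is 'absent', and for the remaining characters it is 'present'.
C1: derived state 'present' in Taxon 5 only — an autapomorphy, so it tells us nothing about relationships among taxa.
C2 (derived state 'absent') is shared by Taxon 5 and Taxon 8 — a synapomorphy uniting that clade.
C3: derived state 'absent' in Taxon 8 only — an autapomorphy, so it tells us nothing about relationships among taxa.
C4 (derived state 'absent') is shared by Taxon 3, Taxon 5, and Taxon 8 — a synapomorphy uniting that clade.
All ingroup taxa share the derived state 'present' for C5; it defines the ingroup but does not resolve relationships within it.
Only Taxon 3, Taxon 5, Taxon 8, and Taxon 9 show the derived state 'present' for C6, supporting them as a clade.
Most parsimonious ingroup topology: ((Taxon 9,((Taxon 5,Taxon 8),Taxon 3)),Taxon 4).
Taxon 9 and Taxon 3 share a more recent common ancestor with each other than either does with Taxon 4, so Taxon 4 is the least closely related of the three.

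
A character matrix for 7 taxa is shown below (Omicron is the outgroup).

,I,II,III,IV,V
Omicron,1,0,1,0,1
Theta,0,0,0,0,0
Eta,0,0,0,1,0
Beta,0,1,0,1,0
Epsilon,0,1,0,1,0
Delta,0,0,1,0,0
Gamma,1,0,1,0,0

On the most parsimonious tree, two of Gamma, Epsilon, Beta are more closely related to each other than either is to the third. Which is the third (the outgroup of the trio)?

Gamma

Character polarity is set by the outgroup: the derived state is whichever differs from the outgroup's state, so for I, III, V the derived state is '0', and for the remaining characters it is '1'.
Only Beta, Delta, Epsilon, Eta, and Theta show the derived state '0' for I, supporting them as a clade.
II: derived state '1' in Beta and Epsilon only — synapomorphy for {Beta, Epsilon}.
III: derived state '0' in Beta, Epsilon, Eta, and Theta only — synapomorphy for {Beta, Epsilon, Eta, Theta}.
IV (derived state '1') is shared by Beta, Epsilon, and Eta — a synapomorphy uniting that clade.
V (derived state '0') is shared by all ingroup taxa — unites the whole ingroup.
Most parsimonious ingroup topology: (((Theta,(Eta,(Beta,Epsilon))),Delta),Gamma).
Beta and Epsilon share a more recent common ancestor with each other than either does with Gamma, so Gamma is the least closely related of the three.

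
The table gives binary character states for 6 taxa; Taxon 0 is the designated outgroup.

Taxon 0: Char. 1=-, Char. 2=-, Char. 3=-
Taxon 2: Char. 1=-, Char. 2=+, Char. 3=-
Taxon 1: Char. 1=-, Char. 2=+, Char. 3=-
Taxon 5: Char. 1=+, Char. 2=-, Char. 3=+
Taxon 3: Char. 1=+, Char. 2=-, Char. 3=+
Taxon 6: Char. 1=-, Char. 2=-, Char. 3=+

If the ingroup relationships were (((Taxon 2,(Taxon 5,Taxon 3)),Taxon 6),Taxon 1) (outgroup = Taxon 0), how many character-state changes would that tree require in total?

5

Map each character onto (((Taxon 2,(Taxon 5,Taxon 3)),Taxon 6),Taxon 1) (rooted by Taxon 0) and count the minimum state changes it requires (Fitch parsimony):
Char. 1: 1; Char. 2: 2; Char. 3: 2.
Total tree length = 5.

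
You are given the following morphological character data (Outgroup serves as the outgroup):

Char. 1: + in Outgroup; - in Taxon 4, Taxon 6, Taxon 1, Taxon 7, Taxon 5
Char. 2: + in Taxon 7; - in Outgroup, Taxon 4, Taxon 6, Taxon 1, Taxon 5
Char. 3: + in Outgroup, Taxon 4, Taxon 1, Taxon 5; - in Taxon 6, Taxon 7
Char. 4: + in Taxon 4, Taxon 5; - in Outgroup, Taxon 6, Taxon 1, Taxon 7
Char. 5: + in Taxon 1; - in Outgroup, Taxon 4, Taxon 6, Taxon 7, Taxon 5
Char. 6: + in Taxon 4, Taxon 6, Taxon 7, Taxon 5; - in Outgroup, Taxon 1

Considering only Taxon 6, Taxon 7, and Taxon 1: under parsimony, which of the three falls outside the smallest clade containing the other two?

Taxon 1

Character polarity is set by the outgroup: the derived state is whichever differs from the outgroup's state, so for Char. 1, Char. 3 the derived state is '-', and for the remaining characters it is '+'.
All ingroup taxa share the derived state '-' for Char. 1; it defines the ingroup but does not resolve relationships within it.
Char. 2 (derived state '+') is unique to Taxon 7 (autapomorphy; uninformative for grouping).
Char. 3 (derived state '-') is shared by Taxon 6 and Taxon 7 — a synapomorphy uniting that clade.
Char. 4: derived state '+' in Taxon 4 and Taxon 5 only — synapomorphy for {Taxon 4, Taxon 5}.
Char. 5: derived state '+' in Taxon 1 only — an autapomorphy, so it tells us nothing about relationships among taxa.
Char. 6 (derived state '+') is shared by Taxon 4, Taxon 5, Taxon 6, and Taxon 7 — a synapomorphy uniting that clade.
Most parsimonious ingroup topology: (((Taxon 4,Taxon 5),(Taxon 6,Taxon 7)),Taxon 1).
Taxon 7 and Taxon 6 share a more recent common ancestor with each other than either does with Taxon 1, so Taxon 1 is the least closely related of the three.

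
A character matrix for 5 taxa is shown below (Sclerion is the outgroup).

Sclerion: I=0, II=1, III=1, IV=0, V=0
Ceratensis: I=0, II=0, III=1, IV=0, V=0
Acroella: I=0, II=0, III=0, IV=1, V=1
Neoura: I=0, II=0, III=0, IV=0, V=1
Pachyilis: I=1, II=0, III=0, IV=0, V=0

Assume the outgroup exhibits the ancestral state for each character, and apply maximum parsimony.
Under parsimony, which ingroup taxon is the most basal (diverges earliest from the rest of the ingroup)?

Character polarity is set by the outgroup: the derived state is whichever differs from the outgroup's state, so for II, III the derived state is '0', and for the remaining characters it is '1'.
I: derived state '1' in Pachyilis only — an autapomorphy, so it tells us nothing about relationships among taxa.
All ingroup taxa share the derived state '0' for II; it defines the ingroup but does not resolve relationships within it.
III: derived state '0' in Acroella, Neoura, and Pachyilis only — synapomorphy for {Acroella, Neoura, Pachyilis}.
IV: derived state '1' in Acroella only — an autapomorphy, so it tells us nothing about relationships among taxa.
V: derived state '1' in Acroella and Neoura only — synapomorphy for {Acroella, Neoura}.
Most parsimonious ingroup topology: (Ceratensis,((Acroella,Neoura),Pachyilis)).
Ceratensis is sister to the clade containing all other ingroup taxa, so it is the earliest-diverging (most basal) ingroup lineage.

Ceratensis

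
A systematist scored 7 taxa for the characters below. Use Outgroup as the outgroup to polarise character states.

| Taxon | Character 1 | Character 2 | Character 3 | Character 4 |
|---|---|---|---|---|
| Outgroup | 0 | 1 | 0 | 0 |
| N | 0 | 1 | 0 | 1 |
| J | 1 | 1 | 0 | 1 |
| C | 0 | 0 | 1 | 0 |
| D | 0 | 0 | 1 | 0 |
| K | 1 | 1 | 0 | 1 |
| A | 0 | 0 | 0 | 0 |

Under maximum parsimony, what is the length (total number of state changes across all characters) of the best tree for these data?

4

Character polarity is set by the outgroup: the derived state is whichever differs from the outgroup's state, so for Character 2 the derived state is '0', and for the remaining characters it is '1'.
Only J and K show the derived state '1' for Character 1, supporting them as a clade.
Character 2 (derived state '0') is shared by A, C, and D — a synapomorphy uniting that clade.
Character 3: derived state '1' in C and D only — synapomorphy for {C, D}.
Character 4 (derived state '1') is shared by J, K, and N — a synapomorphy uniting that clade.
Most parsimonious ingroup topology: ((N,(J,K)),((C,D),A)).
Changes per character on this tree: Character 1: 1; Character 2: 1; Character 3: 1; Character 4: 1.
Total = 4.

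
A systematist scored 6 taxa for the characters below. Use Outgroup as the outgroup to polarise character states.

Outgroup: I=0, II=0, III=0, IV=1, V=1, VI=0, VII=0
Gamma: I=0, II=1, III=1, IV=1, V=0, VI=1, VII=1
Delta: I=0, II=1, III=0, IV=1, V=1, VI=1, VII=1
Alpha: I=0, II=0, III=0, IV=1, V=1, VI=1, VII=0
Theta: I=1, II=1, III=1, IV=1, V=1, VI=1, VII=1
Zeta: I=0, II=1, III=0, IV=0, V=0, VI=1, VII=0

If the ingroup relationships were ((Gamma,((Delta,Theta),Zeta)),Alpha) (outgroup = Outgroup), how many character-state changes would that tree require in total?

10

Map each character onto ((Gamma,((Delta,Theta),Zeta)),Alpha) (rooted by Outgroup) and count the minimum state changes it requires (Fitch parsimony):
I: 1; II: 1; III: 2; IV: 1; V: 2; VI: 1; VII: 2.
Total tree length = 10.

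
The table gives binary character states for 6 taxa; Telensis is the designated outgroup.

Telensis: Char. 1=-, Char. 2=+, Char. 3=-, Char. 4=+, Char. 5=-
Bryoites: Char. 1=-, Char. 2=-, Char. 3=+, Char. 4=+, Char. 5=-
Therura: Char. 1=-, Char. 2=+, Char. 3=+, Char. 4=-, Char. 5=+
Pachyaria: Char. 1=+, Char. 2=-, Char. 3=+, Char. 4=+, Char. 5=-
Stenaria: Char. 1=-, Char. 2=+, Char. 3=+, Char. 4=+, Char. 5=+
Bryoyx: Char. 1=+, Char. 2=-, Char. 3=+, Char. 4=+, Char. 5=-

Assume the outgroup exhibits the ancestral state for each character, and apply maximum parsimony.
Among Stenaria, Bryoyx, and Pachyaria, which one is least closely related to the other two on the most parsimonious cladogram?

Stenaria

Character polarity is set by the outgroup: the derived state is whichever differs from the outgroup's state, so for Char. 2, Char. 4 the derived state is '-', and for the remaining characters it is '+'.
Char. 1 (derived state '+') is shared by Bryoyx and Pachyaria — a synapomorphy uniting that clade.
Only Bryoites, Bryoyx, and Pachyaria show the derived state '-' for Char. 2, supporting them as a clade.
All ingroup taxa share the derived state '+' for Char. 3; it defines the ingroup but does not resolve relationships within it.
Char. 4 (derived state '-') is unique to Therura (autapomorphy; uninformative for grouping).
Char. 5 (derived state '+') is shared by Stenaria and Therura — a synapomorphy uniting that clade.
Most parsimonious ingroup topology: ((Bryoites,(Pachyaria,Bryoyx)),(Therura,Stenaria)).
Bryoyx and Pachyaria share a more recent common ancestor with each other than either does with Stenaria, so Stenaria is the least closely related of the three.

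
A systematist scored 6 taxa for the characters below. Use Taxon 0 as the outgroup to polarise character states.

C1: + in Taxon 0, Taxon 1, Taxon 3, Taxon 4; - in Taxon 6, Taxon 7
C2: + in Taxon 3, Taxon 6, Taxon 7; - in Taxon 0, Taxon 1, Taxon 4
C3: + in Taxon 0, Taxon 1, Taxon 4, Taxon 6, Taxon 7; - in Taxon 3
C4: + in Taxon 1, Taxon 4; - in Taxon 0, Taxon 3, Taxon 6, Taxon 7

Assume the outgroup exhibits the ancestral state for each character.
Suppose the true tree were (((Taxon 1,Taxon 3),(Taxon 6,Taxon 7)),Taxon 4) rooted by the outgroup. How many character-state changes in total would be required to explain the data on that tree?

Map each character onto (((Taxon 1,Taxon 3),(Taxon 6,Taxon 7)),Taxon 4) (rooted by Taxon 0) and count the minimum state changes it requires (Fitch parsimony):
C1: 1; C2: 2; C3: 1; C4: 2.
Total tree length = 6.

6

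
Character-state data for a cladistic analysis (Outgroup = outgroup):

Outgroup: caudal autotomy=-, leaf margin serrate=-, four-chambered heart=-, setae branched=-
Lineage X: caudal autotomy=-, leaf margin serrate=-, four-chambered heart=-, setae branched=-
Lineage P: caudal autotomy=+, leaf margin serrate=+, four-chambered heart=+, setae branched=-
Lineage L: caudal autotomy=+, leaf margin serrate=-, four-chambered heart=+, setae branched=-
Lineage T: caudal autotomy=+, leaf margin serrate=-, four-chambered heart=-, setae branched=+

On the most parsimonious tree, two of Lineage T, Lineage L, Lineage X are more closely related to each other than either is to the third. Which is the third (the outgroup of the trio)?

Lineage X

The outgroup has state '-' for every character, so '+' is the derived state throughout.
caudal autotomy: derived state '+' in Lineage L, Lineage P, and Lineage T only — synapomorphy for {Lineage L, Lineage P, Lineage T}.
leaf margin serrate (derived state '+') is unique to Lineage P (autapomorphy; uninformative for grouping).
Only Lineage L and Lineage P show the derived state '+' for four-chambered heart, supporting them as a clade.
setae branched (derived state '+') is unique to Lineage T (autapomorphy; uninformative for grouping).
Most parsimonious ingroup topology: (Lineage X,((Lineage P,Lineage L),Lineage T)).
Lineage L and Lineage T share a more recent common ancestor with each other than either does with Lineage X, so Lineage X is the least closely related of the three.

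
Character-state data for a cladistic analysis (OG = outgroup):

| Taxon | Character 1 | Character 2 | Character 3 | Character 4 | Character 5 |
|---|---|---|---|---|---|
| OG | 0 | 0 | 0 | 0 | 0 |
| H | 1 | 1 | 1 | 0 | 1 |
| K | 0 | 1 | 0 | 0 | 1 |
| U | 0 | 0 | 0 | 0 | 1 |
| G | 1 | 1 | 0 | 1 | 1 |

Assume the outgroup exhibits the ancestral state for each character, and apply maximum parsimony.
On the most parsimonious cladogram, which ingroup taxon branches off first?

The outgroup has state '0' for every character, so '1' is the derived state throughout.
Character 1: derived state '1' in G and H only — synapomorphy for {G, H}.
Character 2: derived state '1' in G, H, and K only — synapomorphy for {G, H, K}.
Character 3 (derived state '1') is unique to H (autapomorphy; uninformative for grouping).
Character 4: derived state '1' in G only — an autapomorphy, so it tells us nothing about relationships among taxa.
Character 5 (derived state '1') is shared by all ingroup taxa — unites the whole ingroup.
Most parsimonious ingroup topology: (((H,G),K),U).
U is sister to the clade containing all other ingroup taxa, so it is the earliest-diverging (most basal) ingroup lineage.

U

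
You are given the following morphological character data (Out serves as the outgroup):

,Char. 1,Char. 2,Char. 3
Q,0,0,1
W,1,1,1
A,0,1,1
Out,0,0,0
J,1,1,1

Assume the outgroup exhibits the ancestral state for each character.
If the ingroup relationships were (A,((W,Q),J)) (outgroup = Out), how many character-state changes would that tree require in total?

5

Map each character onto (A,((W,Q),J)) (rooted by Out) and count the minimum state changes it requires (Fitch parsimony):
Char. 1: 2; Char. 2: 2; Char. 3: 1.
Total tree length = 5.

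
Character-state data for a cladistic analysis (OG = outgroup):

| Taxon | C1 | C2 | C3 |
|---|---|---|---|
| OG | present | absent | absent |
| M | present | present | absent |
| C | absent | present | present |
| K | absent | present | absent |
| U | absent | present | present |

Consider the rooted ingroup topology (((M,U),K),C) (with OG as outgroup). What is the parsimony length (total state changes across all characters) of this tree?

Map each character onto (((M,U),K),C) (rooted by OG) and count the minimum state changes it requires (Fitch parsimony):
C1: 2; C2: 1; C3: 2.
Total tree length = 5.

5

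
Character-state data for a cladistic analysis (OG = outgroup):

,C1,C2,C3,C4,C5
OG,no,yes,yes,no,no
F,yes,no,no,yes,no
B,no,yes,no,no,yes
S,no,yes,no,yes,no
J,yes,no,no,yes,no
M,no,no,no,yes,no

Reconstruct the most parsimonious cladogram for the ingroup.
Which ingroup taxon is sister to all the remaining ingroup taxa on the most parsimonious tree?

Character polarity is set by the outgroup: the derived state is whichever differs from the outgroup's state, so for C2, C3 the derived state is 'no', and for the remaining characters it is 'yes'.
Only F and J show the derived state 'yes' for C1, supporting them as a clade.
C2: derived state 'no' in F, J, and M only — synapomorphy for {F, J, M}.
All ingroup taxa share the derived state 'no' for C3; it defines the ingroup but does not resolve relationships within it.
C4: derived state 'yes' in F, J, M, and S only — synapomorphy for {F, J, M, S}.
C5 (derived state 'yes') is unique to B (autapomorphy; uninformative for grouping).
Most parsimonious ingroup topology: ((((F,J),M),S),B).
B is sister to the clade containing all other ingroup taxa, so it is the earliest-diverging (most basal) ingroup lineage.

B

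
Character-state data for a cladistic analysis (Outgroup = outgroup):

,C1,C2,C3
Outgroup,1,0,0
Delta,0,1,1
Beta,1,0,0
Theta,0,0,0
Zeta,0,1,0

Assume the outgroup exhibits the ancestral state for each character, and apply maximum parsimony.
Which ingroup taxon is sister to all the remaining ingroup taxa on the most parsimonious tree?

Beta

Character polarity is set by the outgroup: the derived state is whichever differs from the outgroup's state, so for C1 the derived state is '0', and for the remaining characters it is '1'.
C1 (derived state '0') is shared by Delta, Theta, and Zeta — a synapomorphy uniting that clade.
Only Delta and Zeta show the derived state '1' for C2, supporting them as a clade.
C3: derived state '1' in Delta only — an autapomorphy, so it tells us nothing about relationships among taxa.
Most parsimonious ingroup topology: (((Delta,Zeta),Theta),Beta).
Beta is sister to the clade containing all other ingroup taxa, so it is the earliest-diverging (most basal) ingroup lineage.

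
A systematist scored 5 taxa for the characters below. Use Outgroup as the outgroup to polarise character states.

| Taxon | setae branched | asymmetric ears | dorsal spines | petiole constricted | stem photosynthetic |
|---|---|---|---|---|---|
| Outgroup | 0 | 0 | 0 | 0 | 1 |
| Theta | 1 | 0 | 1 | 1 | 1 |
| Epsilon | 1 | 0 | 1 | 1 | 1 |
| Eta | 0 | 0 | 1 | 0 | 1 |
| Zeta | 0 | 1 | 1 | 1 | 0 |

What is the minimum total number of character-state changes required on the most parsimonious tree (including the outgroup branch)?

Character polarity is set by the outgroup: the derived state is whichever differs from the outgroup's state, so for stem photosynthetic the derived state is '0', and for the remaining characters it is '1'.
setae branched: derived state '1' in Epsilon and Theta only — synapomorphy for {Epsilon, Theta}.
asymmetric ears: derived state '1' in Zeta only — an autapomorphy, so it tells us nothing about relationships among taxa.
All ingroup taxa share the derived state '1' for dorsal spines; it defines the ingroup but does not resolve relationships within it.
petiole constricted: derived state '1' in Epsilon, Theta, and Zeta only — synapomorphy for {Epsilon, Theta, Zeta}.
stem photosynthetic: derived state '0' in Zeta only — an autapomorphy, so it tells us nothing about relationships among taxa.
Most parsimonious ingroup topology: (Eta,((Theta,Epsilon),Zeta)).
Changes per character on this tree: setae branched: 1; asymmetric ears: 1; dorsal spines: 1; petiole constricted: 1; stem photosynthetic: 1.
Total = 5.

5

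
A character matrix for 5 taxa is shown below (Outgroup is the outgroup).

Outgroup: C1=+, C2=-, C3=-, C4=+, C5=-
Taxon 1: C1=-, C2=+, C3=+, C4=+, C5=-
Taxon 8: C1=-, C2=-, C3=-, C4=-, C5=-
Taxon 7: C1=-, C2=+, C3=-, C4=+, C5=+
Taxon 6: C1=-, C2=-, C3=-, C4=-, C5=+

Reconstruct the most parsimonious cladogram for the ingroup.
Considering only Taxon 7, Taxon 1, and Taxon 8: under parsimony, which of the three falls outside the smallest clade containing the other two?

Character polarity is set by the outgroup: the derived state is whichever differs from the outgroup's state, so for C1, C4 the derived state is '-', and for the remaining characters it is '+'.
All ingroup taxa share the derived state '-' for C1; it defines the ingroup but does not resolve relationships within it.
C2: derived state '+' in Taxon 1 and Taxon 7 only — synapomorphy for {Taxon 1, Taxon 7}.
C3: derived state '+' in Taxon 1 only — an autapomorphy, so it tells us nothing about relationships among taxa.
C4: derived state '-' in Taxon 6 and Taxon 8 only — synapomorphy for {Taxon 6, Taxon 8}.
C5 groups Taxon 6 and Taxon 7, which is incompatible with the clades supported by the remaining characters; treating it as convergent (homoplasy) costs fewer steps than any alternative tree.
Most parsimonious ingroup topology: ((Taxon 1,Taxon 7),(Taxon 8,Taxon 6)).
Taxon 7 and Taxon 1 share a more recent common ancestor with each other than either does with Taxon 8, so Taxon 8 is the least closely related of the three.

Taxon 8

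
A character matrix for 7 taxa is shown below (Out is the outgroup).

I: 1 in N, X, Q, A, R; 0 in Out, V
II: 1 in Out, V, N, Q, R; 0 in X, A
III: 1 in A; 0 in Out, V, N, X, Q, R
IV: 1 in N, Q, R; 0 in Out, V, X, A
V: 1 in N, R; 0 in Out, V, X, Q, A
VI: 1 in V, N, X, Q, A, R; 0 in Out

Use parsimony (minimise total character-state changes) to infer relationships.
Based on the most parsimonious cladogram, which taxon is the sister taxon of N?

R

Character polarity is set by the outgroup: the derived state is whichever differs from the outgroup's state, so for II the derived state is '0', and for the remaining characters it is '1'.
I: derived state '1' in A, N, Q, R, and X only — synapomorphy for {A, N, Q, R, X}.
II (derived state '0') is shared by A and X — a synapomorphy uniting that clade.
III (derived state '1') is unique to A (autapomorphy; uninformative for grouping).
Only N, Q, and R show the derived state '1' for IV, supporting them as a clade.
V (derived state '1') is shared by N and R — a synapomorphy uniting that clade.
VI (derived state '1') is shared by all ingroup taxa — unites the whole ingroup.
Most parsimonious ingroup topology: (V,(((N,R),Q),(X,A))).
N and R form a cherry on this tree, so they are sister taxa.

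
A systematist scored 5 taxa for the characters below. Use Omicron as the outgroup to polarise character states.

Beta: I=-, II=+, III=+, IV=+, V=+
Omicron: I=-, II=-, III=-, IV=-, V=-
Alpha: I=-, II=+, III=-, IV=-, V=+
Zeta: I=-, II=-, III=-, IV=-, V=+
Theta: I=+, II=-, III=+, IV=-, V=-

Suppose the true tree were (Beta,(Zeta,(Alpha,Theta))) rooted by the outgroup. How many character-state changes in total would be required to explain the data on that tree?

8

Map each character onto (Beta,(Zeta,(Alpha,Theta))) (rooted by Omicron) and count the minimum state changes it requires (Fitch parsimony):
I: 1; II: 2; III: 2; IV: 1; V: 2.
Total tree length = 8.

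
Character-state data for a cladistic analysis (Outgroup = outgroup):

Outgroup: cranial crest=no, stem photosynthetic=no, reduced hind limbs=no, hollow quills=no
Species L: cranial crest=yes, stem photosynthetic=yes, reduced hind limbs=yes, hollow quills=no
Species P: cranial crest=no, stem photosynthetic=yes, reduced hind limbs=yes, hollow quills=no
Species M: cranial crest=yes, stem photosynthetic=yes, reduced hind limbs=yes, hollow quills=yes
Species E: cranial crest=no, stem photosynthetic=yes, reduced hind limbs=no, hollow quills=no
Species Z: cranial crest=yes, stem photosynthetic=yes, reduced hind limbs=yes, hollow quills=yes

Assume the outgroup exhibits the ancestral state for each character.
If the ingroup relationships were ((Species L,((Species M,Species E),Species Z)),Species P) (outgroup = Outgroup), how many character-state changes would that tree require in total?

Map each character onto ((Species L,((Species M,Species E),Species Z)),Species P) (rooted by Outgroup) and count the minimum state changes it requires (Fitch parsimony):
cranial crest: 2; stem photosynthetic: 1; reduced hind limbs: 2; hollow quills: 2.
Total tree length = 7.

7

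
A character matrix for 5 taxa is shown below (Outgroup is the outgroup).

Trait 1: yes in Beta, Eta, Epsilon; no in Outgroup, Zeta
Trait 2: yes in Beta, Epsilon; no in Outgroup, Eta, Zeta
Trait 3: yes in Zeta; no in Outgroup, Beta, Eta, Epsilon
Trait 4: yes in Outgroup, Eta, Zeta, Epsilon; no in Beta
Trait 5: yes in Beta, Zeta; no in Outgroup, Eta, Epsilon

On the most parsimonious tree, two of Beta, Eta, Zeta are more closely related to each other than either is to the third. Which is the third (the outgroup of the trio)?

Character polarity is set by the outgroup: the derived state is whichever differs from the outgroup's state, so for Trait 4 the derived state is 'no', and for the remaining characters it is 'yes'.
Trait 1: derived state 'yes' in Beta, Epsilon, and Eta only — synapomorphy for {Beta, Epsilon, Eta}.
Only Beta and Epsilon show the derived state 'yes' for Trait 2, supporting them as a clade.
Trait 3: derived state 'yes' in Zeta only — an autapomorphy, so it tells us nothing about relationships among taxa.
Trait 4 (derived state 'no') is unique to Beta (autapomorphy; uninformative for grouping).
Trait 5 (state 'yes') occurs in Beta and Zeta but conflicts with the nesting implied by the other characters — most parsimoniously interpreted as homoplasy.
Most parsimonious ingroup topology: (((Beta,Epsilon),Eta),Zeta).
Beta and Eta share a more recent common ancestor with each other than either does with Zeta, so Zeta is the least closely related of the three.

Zeta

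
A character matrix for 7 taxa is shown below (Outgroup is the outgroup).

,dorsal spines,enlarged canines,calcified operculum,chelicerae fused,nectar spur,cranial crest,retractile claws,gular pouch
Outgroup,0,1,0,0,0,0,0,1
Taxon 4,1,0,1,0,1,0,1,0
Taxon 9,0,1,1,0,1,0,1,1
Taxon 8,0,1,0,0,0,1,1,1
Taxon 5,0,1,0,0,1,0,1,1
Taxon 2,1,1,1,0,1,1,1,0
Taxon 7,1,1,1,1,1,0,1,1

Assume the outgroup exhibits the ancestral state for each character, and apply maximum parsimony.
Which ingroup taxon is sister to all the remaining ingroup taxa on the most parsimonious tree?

Taxon 8

Character polarity is set by the outgroup: the derived state is whichever differs from the outgroup's state, so for enlarged canines, gular pouch the derived state is '0', and for the remaining characters it is '1'.
dorsal spines: derived state '1' in Taxon 2, Taxon 4, and Taxon 7 only — synapomorphy for {Taxon 2, Taxon 4, Taxon 7}.
enlarged canines (derived state '0') is unique to Taxon 4 (autapomorphy; uninformative for grouping).
calcified operculum: derived state '1' in Taxon 2, Taxon 4, Taxon 7, and Taxon 9 only — synapomorphy for {Taxon 2, Taxon 4, Taxon 7, Taxon 9}.
chelicerae fused: derived state '1' in Taxon 7 only — an autapomorphy, so it tells us nothing about relationships among taxa.
Only Taxon 2, Taxon 4, Taxon 5, Taxon 7, and Taxon 9 show the derived state '1' for nectar spur, supporting them as a clade.
cranial crest groups Taxon 2 and Taxon 8, which is incompatible with the clades supported by the remaining characters; treating it as convergent (homoplasy) costs fewer steps than any alternative tree.
All ingroup taxa share the derived state '1' for retractile claws; it defines the ingroup but does not resolve relationships within it.
gular pouch (derived state '0') is shared by Taxon 2 and Taxon 4 — a synapomorphy uniting that clade.
Most parsimonious ingroup topology: (((Taxon 9,(Taxon 7,(Taxon 4,Taxon 2))),Taxon 5),Taxon 8).
Taxon 8 is sister to the clade containing all other ingroup taxa, so it is the earliest-diverging (most basal) ingroup lineage.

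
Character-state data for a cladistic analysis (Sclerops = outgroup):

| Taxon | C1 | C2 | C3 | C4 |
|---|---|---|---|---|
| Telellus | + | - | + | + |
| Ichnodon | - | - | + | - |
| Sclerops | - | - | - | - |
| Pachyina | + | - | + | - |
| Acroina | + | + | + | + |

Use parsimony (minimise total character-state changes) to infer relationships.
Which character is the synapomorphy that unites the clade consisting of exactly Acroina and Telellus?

The outgroup has state '-' for every character, so '+' is the derived state throughout.
C1: derived state '+' in Acroina, Pachyina, and Telellus only — synapomorphy for {Acroina, Pachyina, Telellus}.
C2: derived state '+' in Acroina only — an autapomorphy, so it tells us nothing about relationships among taxa.
C3 (derived state '+') is shared by all ingroup taxa — unites the whole ingroup.
Only Acroina and Telellus show the derived state '+' for C4, supporting them as a clade.
Most parsimonious ingroup topology: ((Pachyina,(Telellus,Acroina)),Ichnodon).
The clade {Acroina, Telellus} is supported by C4: its derived state '+' occurs in exactly those taxa and in no other taxon (including the outgroup).

C4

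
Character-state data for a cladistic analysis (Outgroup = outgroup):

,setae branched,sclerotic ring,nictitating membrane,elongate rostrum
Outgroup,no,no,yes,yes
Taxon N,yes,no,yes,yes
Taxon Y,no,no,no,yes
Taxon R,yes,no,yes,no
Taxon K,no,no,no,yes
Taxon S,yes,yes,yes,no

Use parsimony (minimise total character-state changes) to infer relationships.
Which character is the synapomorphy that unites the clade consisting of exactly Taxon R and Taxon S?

Character polarity is set by the outgroup: the derived state is whichever differs from the outgroup's state, so for nictitating membrane, elongate rostrum the derived state is 'no', and for the remaining characters it is 'yes'.
setae branched (derived state 'yes') is shared by Taxon N, Taxon R, and Taxon S — a synapomorphy uniting that clade.
sclerotic ring (derived state 'yes') is unique to Taxon S (autapomorphy; uninformative for grouping).
nictitating membrane (derived state 'no') is shared by Taxon K and Taxon Y — a synapomorphy uniting that clade.
Only Taxon R and Taxon S show the derived state 'no' for elongate rostrum, supporting them as a clade.
Most parsimonious ingroup topology: ((Taxon N,(Taxon R,Taxon S)),(Taxon Y,Taxon K)).
The clade {Taxon R, Taxon S} is supported by elongate rostrum: its derived state 'no' occurs in exactly those taxa and in no other taxon (including the outgroup).

elongate rostrum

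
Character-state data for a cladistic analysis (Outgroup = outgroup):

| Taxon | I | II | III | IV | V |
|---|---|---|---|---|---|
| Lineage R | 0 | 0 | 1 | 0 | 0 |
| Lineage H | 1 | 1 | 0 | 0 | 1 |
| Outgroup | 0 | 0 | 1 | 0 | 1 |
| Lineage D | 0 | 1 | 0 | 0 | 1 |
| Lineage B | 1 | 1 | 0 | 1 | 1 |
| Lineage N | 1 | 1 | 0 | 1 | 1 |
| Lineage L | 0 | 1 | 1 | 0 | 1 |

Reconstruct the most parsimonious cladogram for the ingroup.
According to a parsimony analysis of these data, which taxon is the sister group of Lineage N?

Lineage B

Character polarity is set by the outgroup: the derived state is whichever differs from the outgroup's state, so for III, V the derived state is '0', and for the remaining characters it is '1'.
I (derived state '1') is shared by Lineage B, Lineage H, and Lineage N — a synapomorphy uniting that clade.
II (derived state '1') is shared by Lineage B, Lineage D, Lineage H, Lineage L, and Lineage N — a synapomorphy uniting that clade.
Only Lineage B, Lineage D, Lineage H, and Lineage N show the derived state '0' for III, supporting them as a clade.
IV (derived state '1') is shared by Lineage B and Lineage N — a synapomorphy uniting that clade.
V (derived state '0') is unique to Lineage R (autapomorphy; uninformative for grouping).
Most parsimonious ingroup topology: ((Lineage L,((Lineage H,(Lineage B,Lineage N)),Lineage D)),Lineage R).
Lineage N and Lineage B form a cherry on this tree, so they are sister taxa.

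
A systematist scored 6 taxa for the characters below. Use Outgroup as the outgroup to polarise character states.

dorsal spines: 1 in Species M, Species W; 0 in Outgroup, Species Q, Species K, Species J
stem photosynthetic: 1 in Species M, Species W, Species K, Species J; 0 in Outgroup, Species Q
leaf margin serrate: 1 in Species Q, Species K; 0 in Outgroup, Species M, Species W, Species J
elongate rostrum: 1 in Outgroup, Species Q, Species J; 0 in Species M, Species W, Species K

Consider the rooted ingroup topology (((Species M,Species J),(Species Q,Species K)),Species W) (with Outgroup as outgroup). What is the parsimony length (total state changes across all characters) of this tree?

Map each character onto (((Species M,Species J),(Species Q,Species K)),Species W) (rooted by Outgroup) and count the minimum state changes it requires (Fitch parsimony):
dorsal spines: 2; stem photosynthetic: 2; leaf margin serrate: 1; elongate rostrum: 3.
Total tree length = 8.

8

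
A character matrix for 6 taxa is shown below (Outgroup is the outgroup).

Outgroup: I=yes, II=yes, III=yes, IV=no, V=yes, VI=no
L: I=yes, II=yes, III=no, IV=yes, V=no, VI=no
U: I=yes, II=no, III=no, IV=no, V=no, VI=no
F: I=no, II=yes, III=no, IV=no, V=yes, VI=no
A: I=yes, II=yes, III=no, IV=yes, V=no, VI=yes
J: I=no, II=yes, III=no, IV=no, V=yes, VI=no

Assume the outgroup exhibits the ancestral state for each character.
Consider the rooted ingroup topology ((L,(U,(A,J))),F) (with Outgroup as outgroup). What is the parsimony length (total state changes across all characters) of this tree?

Map each character onto ((L,(U,(A,J))),F) (rooted by Outgroup) and count the minimum state changes it requires (Fitch parsimony):
I: 2; II: 1; III: 1; IV: 2; V: 2; VI: 1.
Total tree length = 9.

9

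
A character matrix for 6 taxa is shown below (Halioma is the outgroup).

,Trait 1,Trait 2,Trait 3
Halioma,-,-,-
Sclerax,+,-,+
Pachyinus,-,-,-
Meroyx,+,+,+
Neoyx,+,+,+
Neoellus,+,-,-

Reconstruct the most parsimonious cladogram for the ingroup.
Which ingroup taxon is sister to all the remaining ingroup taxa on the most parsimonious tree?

The outgroup has state '-' for every character, so '+' is the derived state throughout.
Only Meroyx, Neoellus, Neoyx, and Sclerax show the derived state '+' for Trait 1, supporting them as a clade.
Trait 2: derived state '+' in Meroyx and Neoyx only — synapomorphy for {Meroyx, Neoyx}.
Trait 3 (derived state '+') is shared by Meroyx, Neoyx, and Sclerax — a synapomorphy uniting that clade.
Most parsimonious ingroup topology: (((Sclerax,(Meroyx,Neoyx)),Neoellus),Pachyinus).
Pachyinus is sister to the clade containing all other ingroup taxa, so it is the earliest-diverging (most basal) ingroup lineage.

Pachyinus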